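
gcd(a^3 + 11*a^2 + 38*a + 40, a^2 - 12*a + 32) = 1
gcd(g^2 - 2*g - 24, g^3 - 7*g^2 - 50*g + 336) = g - 6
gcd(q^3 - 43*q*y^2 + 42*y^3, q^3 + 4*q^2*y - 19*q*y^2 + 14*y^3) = -q^2 - 6*q*y + 7*y^2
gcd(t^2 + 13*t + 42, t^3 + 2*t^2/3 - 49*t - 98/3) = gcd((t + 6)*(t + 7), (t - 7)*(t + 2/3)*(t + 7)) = t + 7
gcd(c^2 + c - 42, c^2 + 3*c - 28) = c + 7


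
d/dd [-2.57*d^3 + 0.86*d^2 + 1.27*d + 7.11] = -7.71*d^2 + 1.72*d + 1.27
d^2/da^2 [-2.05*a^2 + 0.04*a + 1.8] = -4.10000000000000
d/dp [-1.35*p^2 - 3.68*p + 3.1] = -2.7*p - 3.68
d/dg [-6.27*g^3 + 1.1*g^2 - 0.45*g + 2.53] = -18.81*g^2 + 2.2*g - 0.45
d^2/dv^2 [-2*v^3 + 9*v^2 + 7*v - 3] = 18 - 12*v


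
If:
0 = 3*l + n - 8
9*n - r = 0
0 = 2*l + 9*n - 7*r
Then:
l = 108/41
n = 4/41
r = 36/41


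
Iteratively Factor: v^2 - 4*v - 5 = (v + 1)*(v - 5)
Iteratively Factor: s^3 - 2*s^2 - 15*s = (s + 3)*(s^2 - 5*s) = (s - 5)*(s + 3)*(s)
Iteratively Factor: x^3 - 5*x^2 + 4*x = (x - 1)*(x^2 - 4*x) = (x - 4)*(x - 1)*(x)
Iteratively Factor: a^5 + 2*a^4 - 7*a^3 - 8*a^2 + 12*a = (a + 3)*(a^4 - a^3 - 4*a^2 + 4*a) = (a + 2)*(a + 3)*(a^3 - 3*a^2 + 2*a) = (a - 1)*(a + 2)*(a + 3)*(a^2 - 2*a) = a*(a - 1)*(a + 2)*(a + 3)*(a - 2)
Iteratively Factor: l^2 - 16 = (l + 4)*(l - 4)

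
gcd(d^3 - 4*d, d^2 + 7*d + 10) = d + 2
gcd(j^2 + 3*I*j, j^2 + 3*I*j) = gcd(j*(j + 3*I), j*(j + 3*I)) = j^2 + 3*I*j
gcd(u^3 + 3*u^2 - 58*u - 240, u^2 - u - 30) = u + 5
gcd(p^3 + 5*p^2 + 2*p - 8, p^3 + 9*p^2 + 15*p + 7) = 1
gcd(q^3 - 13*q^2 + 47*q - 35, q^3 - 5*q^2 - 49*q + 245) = q^2 - 12*q + 35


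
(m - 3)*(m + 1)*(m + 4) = m^3 + 2*m^2 - 11*m - 12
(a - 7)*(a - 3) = a^2 - 10*a + 21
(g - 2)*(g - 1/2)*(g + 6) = g^3 + 7*g^2/2 - 14*g + 6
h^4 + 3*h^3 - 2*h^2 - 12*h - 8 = (h - 2)*(h + 1)*(h + 2)^2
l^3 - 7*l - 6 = (l - 3)*(l + 1)*(l + 2)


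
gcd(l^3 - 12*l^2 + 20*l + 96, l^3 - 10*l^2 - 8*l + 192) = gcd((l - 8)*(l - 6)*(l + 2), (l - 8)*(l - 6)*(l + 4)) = l^2 - 14*l + 48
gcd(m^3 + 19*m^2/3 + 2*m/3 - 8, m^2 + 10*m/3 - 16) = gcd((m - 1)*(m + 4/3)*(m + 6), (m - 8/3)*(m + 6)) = m + 6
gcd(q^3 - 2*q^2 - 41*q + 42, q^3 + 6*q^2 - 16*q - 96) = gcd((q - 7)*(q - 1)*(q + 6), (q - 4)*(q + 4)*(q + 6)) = q + 6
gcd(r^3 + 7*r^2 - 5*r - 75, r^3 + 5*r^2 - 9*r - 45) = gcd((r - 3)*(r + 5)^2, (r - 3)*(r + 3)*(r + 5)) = r^2 + 2*r - 15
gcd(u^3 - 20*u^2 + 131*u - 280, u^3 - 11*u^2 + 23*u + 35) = u^2 - 12*u + 35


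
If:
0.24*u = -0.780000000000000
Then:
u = -3.25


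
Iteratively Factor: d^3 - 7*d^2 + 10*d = (d - 5)*(d^2 - 2*d) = (d - 5)*(d - 2)*(d)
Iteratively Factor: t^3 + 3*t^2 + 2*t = (t)*(t^2 + 3*t + 2) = t*(t + 2)*(t + 1)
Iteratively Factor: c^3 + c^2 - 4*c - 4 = (c + 2)*(c^2 - c - 2) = (c + 1)*(c + 2)*(c - 2)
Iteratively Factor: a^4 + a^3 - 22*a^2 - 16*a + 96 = (a + 4)*(a^3 - 3*a^2 - 10*a + 24) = (a - 2)*(a + 4)*(a^2 - a - 12) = (a - 4)*(a - 2)*(a + 4)*(a + 3)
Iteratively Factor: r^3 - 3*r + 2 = (r + 2)*(r^2 - 2*r + 1) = (r - 1)*(r + 2)*(r - 1)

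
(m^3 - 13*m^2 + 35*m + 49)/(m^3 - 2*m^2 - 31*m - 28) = (m - 7)/(m + 4)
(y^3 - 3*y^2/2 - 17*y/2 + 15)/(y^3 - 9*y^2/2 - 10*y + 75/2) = (y - 2)/(y - 5)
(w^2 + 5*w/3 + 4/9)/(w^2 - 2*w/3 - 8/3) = (w + 1/3)/(w - 2)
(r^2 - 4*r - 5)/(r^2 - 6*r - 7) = (r - 5)/(r - 7)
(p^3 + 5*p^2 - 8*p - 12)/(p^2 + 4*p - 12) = p + 1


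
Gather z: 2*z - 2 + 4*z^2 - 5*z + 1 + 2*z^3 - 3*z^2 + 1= 2*z^3 + z^2 - 3*z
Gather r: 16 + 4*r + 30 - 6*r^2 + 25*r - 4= -6*r^2 + 29*r + 42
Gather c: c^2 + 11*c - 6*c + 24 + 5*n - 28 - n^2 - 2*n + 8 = c^2 + 5*c - n^2 + 3*n + 4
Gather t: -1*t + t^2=t^2 - t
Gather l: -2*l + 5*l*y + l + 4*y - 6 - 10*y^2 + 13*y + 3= l*(5*y - 1) - 10*y^2 + 17*y - 3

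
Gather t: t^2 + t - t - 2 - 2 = t^2 - 4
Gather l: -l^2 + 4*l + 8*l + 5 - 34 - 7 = -l^2 + 12*l - 36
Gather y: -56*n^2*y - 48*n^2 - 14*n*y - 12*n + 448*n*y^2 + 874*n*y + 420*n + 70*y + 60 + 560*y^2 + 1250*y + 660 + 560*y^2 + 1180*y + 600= -48*n^2 + 408*n + y^2*(448*n + 1120) + y*(-56*n^2 + 860*n + 2500) + 1320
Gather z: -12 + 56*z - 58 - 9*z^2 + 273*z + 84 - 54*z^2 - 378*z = -63*z^2 - 49*z + 14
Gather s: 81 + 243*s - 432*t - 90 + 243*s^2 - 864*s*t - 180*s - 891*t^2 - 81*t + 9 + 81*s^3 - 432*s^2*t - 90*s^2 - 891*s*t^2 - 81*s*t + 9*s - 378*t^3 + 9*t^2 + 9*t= 81*s^3 + s^2*(153 - 432*t) + s*(-891*t^2 - 945*t + 72) - 378*t^3 - 882*t^2 - 504*t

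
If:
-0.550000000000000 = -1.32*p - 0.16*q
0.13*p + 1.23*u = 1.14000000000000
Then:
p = 8.76923076923077 - 9.46153846153846*u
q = 78.0576923076923*u - 68.9086538461538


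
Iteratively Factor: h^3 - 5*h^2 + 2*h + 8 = (h + 1)*(h^2 - 6*h + 8) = (h - 2)*(h + 1)*(h - 4)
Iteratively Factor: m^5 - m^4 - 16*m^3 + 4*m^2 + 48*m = (m + 2)*(m^4 - 3*m^3 - 10*m^2 + 24*m) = (m - 4)*(m + 2)*(m^3 + m^2 - 6*m) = (m - 4)*(m + 2)*(m + 3)*(m^2 - 2*m) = (m - 4)*(m - 2)*(m + 2)*(m + 3)*(m)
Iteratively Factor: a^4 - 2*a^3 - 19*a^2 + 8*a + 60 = (a + 2)*(a^3 - 4*a^2 - 11*a + 30) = (a - 5)*(a + 2)*(a^2 + a - 6) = (a - 5)*(a + 2)*(a + 3)*(a - 2)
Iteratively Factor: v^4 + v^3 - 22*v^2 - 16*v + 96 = (v + 4)*(v^3 - 3*v^2 - 10*v + 24) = (v - 4)*(v + 4)*(v^2 + v - 6) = (v - 4)*(v + 3)*(v + 4)*(v - 2)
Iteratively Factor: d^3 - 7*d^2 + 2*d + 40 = (d - 5)*(d^2 - 2*d - 8) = (d - 5)*(d - 4)*(d + 2)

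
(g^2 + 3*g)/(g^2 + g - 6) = g/(g - 2)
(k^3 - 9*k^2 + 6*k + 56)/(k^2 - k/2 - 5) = 2*(k^2 - 11*k + 28)/(2*k - 5)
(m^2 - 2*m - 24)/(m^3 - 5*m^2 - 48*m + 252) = (m + 4)/(m^2 + m - 42)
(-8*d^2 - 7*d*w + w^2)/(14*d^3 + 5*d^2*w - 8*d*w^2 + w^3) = (-8*d + w)/(14*d^2 - 9*d*w + w^2)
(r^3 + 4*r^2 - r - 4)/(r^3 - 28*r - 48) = (r^2 - 1)/(r^2 - 4*r - 12)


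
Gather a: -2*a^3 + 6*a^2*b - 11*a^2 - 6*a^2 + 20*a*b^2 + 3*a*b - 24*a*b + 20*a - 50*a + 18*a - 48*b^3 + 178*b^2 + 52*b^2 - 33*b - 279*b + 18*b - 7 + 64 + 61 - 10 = -2*a^3 + a^2*(6*b - 17) + a*(20*b^2 - 21*b - 12) - 48*b^3 + 230*b^2 - 294*b + 108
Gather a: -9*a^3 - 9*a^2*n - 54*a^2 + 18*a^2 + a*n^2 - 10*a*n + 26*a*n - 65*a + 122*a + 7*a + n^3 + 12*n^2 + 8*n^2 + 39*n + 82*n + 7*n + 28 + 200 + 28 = -9*a^3 + a^2*(-9*n - 36) + a*(n^2 + 16*n + 64) + n^3 + 20*n^2 + 128*n + 256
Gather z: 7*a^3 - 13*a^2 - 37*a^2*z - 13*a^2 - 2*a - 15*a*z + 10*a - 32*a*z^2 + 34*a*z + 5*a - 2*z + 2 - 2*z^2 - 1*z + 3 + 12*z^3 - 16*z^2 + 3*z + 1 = 7*a^3 - 26*a^2 + 13*a + 12*z^3 + z^2*(-32*a - 18) + z*(-37*a^2 + 19*a) + 6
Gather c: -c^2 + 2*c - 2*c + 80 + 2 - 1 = 81 - c^2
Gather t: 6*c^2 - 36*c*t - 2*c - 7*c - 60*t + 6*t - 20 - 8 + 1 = 6*c^2 - 9*c + t*(-36*c - 54) - 27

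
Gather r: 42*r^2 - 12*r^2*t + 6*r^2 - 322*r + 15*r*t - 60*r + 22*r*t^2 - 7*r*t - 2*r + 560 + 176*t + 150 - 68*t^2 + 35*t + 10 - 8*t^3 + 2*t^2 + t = r^2*(48 - 12*t) + r*(22*t^2 + 8*t - 384) - 8*t^3 - 66*t^2 + 212*t + 720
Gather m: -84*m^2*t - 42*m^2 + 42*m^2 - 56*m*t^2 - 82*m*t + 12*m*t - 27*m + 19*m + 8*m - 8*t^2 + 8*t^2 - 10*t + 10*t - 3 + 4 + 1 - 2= -84*m^2*t + m*(-56*t^2 - 70*t)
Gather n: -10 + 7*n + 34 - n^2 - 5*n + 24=-n^2 + 2*n + 48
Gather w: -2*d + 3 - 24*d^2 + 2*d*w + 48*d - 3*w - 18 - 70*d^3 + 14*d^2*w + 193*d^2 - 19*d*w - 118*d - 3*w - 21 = -70*d^3 + 169*d^2 - 72*d + w*(14*d^2 - 17*d - 6) - 36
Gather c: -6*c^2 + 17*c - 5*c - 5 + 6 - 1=-6*c^2 + 12*c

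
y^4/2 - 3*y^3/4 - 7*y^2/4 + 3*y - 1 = (y/2 + 1)*(y - 2)*(y - 1)*(y - 1/2)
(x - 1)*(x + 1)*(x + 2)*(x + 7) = x^4 + 9*x^3 + 13*x^2 - 9*x - 14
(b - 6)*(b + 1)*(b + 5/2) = b^3 - 5*b^2/2 - 37*b/2 - 15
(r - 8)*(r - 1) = r^2 - 9*r + 8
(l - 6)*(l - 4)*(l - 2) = l^3 - 12*l^2 + 44*l - 48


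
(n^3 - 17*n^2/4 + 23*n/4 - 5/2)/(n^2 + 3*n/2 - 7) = (4*n^2 - 9*n + 5)/(2*(2*n + 7))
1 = 1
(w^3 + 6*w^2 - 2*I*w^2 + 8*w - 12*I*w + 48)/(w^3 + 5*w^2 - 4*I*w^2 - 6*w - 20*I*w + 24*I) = (w + 2*I)/(w - 1)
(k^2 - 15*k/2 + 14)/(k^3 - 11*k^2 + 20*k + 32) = (k - 7/2)/(k^2 - 7*k - 8)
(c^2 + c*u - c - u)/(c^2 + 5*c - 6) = (c + u)/(c + 6)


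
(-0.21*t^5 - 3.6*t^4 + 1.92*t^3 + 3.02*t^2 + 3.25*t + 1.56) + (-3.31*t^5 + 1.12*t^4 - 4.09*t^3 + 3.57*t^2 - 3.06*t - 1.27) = -3.52*t^5 - 2.48*t^4 - 2.17*t^3 + 6.59*t^2 + 0.19*t + 0.29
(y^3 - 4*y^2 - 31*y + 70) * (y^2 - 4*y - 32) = y^5 - 8*y^4 - 47*y^3 + 322*y^2 + 712*y - 2240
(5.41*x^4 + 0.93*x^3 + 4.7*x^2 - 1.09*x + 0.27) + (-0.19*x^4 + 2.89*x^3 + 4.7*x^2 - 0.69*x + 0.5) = 5.22*x^4 + 3.82*x^3 + 9.4*x^2 - 1.78*x + 0.77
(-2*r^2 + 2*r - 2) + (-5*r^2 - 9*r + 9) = -7*r^2 - 7*r + 7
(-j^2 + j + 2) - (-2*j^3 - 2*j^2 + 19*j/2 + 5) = 2*j^3 + j^2 - 17*j/2 - 3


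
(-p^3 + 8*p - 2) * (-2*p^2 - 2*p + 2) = 2*p^5 + 2*p^4 - 18*p^3 - 12*p^2 + 20*p - 4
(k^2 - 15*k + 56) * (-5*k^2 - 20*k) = -5*k^4 + 55*k^3 + 20*k^2 - 1120*k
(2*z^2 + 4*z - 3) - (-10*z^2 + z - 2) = 12*z^2 + 3*z - 1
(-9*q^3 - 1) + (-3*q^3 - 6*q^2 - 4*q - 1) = -12*q^3 - 6*q^2 - 4*q - 2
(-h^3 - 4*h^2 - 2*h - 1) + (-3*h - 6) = -h^3 - 4*h^2 - 5*h - 7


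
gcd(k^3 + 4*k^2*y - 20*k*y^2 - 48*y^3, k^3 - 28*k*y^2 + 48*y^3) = -k^2 - 2*k*y + 24*y^2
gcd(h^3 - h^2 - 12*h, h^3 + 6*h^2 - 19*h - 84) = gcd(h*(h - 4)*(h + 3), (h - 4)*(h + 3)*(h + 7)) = h^2 - h - 12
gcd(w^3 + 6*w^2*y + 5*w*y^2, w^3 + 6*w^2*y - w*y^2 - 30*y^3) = w + 5*y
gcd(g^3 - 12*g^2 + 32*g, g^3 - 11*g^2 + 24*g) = g^2 - 8*g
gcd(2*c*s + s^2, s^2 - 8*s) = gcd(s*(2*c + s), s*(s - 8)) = s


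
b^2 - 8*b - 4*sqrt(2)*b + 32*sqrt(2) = (b - 8)*(b - 4*sqrt(2))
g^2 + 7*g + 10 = (g + 2)*(g + 5)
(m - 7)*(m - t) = m^2 - m*t - 7*m + 7*t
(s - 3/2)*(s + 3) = s^2 + 3*s/2 - 9/2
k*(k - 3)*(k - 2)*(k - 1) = k^4 - 6*k^3 + 11*k^2 - 6*k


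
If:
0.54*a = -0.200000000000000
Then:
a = -0.37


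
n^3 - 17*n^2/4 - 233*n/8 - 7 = (n - 8)*(n + 1/4)*(n + 7/2)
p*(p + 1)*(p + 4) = p^3 + 5*p^2 + 4*p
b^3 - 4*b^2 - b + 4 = (b - 4)*(b - 1)*(b + 1)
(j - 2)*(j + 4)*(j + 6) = j^3 + 8*j^2 + 4*j - 48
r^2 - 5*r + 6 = (r - 3)*(r - 2)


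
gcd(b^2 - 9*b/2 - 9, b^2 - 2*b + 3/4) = 1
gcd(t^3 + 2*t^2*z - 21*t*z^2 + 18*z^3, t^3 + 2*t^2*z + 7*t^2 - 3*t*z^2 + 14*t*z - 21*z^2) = -t + z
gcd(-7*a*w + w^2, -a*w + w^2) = w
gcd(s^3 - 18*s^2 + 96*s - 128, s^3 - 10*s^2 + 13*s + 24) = s - 8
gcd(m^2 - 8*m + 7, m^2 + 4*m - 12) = 1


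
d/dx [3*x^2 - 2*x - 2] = 6*x - 2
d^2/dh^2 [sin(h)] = -sin(h)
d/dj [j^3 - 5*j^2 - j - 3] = 3*j^2 - 10*j - 1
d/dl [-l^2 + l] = 1 - 2*l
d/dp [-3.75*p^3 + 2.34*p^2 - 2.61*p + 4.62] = -11.25*p^2 + 4.68*p - 2.61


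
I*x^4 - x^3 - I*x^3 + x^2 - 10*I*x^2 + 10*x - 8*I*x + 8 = (x - 4)*(x + 2)*(x + I)*(I*x + I)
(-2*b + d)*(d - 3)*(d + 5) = -2*b*d^2 - 4*b*d + 30*b + d^3 + 2*d^2 - 15*d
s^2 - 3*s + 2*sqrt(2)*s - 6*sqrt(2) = (s - 3)*(s + 2*sqrt(2))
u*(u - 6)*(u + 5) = u^3 - u^2 - 30*u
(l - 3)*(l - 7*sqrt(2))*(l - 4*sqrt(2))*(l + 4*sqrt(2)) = l^4 - 7*sqrt(2)*l^3 - 3*l^3 - 32*l^2 + 21*sqrt(2)*l^2 + 96*l + 224*sqrt(2)*l - 672*sqrt(2)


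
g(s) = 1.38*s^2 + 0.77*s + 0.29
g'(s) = 2.76*s + 0.77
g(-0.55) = 0.28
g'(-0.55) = -0.75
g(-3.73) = 16.62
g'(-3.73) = -9.52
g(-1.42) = 1.98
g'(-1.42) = -3.15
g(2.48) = 10.69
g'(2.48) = 7.61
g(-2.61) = 7.68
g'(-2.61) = -6.43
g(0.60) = 1.25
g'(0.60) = 2.43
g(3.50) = 19.89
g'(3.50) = 10.43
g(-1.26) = 1.51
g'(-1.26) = -2.71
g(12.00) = 208.25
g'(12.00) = 33.89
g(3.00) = 15.02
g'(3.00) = 9.05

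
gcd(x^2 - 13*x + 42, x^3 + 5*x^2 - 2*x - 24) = 1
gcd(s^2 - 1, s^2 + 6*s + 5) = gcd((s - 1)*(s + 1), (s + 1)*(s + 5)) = s + 1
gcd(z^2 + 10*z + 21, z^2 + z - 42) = z + 7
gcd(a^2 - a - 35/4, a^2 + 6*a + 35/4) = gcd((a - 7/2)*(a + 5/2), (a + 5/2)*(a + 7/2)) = a + 5/2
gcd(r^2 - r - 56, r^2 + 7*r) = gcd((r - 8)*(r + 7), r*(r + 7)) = r + 7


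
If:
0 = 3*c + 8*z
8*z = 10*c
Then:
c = 0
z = 0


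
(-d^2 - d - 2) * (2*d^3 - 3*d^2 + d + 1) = -2*d^5 + d^4 - 2*d^3 + 4*d^2 - 3*d - 2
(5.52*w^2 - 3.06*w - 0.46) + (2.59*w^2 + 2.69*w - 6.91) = 8.11*w^2 - 0.37*w - 7.37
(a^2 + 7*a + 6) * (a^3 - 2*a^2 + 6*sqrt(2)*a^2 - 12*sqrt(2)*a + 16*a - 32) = a^5 + 5*a^4 + 6*sqrt(2)*a^4 + 8*a^3 + 30*sqrt(2)*a^3 - 48*sqrt(2)*a^2 + 68*a^2 - 128*a - 72*sqrt(2)*a - 192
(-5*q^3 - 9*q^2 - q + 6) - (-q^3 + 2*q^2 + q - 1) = -4*q^3 - 11*q^2 - 2*q + 7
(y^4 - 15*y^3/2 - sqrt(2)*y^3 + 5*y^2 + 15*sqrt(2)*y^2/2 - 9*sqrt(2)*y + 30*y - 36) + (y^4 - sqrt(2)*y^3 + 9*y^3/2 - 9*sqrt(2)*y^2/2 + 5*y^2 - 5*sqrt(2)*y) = 2*y^4 - 3*y^3 - 2*sqrt(2)*y^3 + 3*sqrt(2)*y^2 + 10*y^2 - 14*sqrt(2)*y + 30*y - 36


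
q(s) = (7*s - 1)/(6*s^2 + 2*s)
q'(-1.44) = -1.12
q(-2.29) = -0.63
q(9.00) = 0.12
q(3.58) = 0.29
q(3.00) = 0.33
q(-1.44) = -1.16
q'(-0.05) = 179.24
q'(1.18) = -0.37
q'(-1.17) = -2.02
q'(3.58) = -0.07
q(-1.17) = -1.56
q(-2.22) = -0.66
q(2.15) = 0.44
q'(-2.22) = -0.37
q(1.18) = 0.68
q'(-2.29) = -0.34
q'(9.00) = -0.01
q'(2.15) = -0.16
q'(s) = (-12*s - 2)*(7*s - 1)/(6*s^2 + 2*s)^2 + 7/(6*s^2 + 2*s)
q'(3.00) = -0.09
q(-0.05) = 15.88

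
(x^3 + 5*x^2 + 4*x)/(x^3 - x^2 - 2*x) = (x + 4)/(x - 2)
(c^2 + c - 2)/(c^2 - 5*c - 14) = (c - 1)/(c - 7)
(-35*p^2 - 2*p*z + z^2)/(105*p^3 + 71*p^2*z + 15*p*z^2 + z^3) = (-7*p + z)/(21*p^2 + 10*p*z + z^2)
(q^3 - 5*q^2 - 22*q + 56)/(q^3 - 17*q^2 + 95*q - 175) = (q^2 + 2*q - 8)/(q^2 - 10*q + 25)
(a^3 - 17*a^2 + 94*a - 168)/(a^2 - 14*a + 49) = (a^2 - 10*a + 24)/(a - 7)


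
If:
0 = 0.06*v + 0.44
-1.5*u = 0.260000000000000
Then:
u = -0.17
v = -7.33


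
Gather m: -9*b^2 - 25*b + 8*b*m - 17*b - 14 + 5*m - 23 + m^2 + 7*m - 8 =-9*b^2 - 42*b + m^2 + m*(8*b + 12) - 45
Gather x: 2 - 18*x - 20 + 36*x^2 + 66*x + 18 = 36*x^2 + 48*x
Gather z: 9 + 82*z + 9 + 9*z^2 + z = 9*z^2 + 83*z + 18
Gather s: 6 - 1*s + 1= 7 - s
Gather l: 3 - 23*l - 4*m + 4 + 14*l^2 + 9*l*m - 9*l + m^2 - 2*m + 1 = 14*l^2 + l*(9*m - 32) + m^2 - 6*m + 8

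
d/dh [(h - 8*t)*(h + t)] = 2*h - 7*t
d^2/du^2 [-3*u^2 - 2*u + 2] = -6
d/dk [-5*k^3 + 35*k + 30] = 35 - 15*k^2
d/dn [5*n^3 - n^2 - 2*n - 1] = 15*n^2 - 2*n - 2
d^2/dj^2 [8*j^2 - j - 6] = 16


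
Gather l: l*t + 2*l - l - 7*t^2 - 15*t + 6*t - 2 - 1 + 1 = l*(t + 1) - 7*t^2 - 9*t - 2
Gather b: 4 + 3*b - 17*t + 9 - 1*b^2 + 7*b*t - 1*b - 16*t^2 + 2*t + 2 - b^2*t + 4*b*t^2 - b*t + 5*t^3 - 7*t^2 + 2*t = b^2*(-t - 1) + b*(4*t^2 + 6*t + 2) + 5*t^3 - 23*t^2 - 13*t + 15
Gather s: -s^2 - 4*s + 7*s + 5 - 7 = -s^2 + 3*s - 2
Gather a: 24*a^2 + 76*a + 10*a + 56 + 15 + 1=24*a^2 + 86*a + 72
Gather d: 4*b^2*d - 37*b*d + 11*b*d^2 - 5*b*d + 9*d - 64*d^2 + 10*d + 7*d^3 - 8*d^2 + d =7*d^3 + d^2*(11*b - 72) + d*(4*b^2 - 42*b + 20)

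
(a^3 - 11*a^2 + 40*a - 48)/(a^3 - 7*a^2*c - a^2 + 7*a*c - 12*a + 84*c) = (a^2 - 7*a + 12)/(a^2 - 7*a*c + 3*a - 21*c)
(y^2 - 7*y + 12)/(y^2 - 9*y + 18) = (y - 4)/(y - 6)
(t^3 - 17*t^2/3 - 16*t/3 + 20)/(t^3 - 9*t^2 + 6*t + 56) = (t^2 - 23*t/3 + 10)/(t^2 - 11*t + 28)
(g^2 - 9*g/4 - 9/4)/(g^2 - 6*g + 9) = (g + 3/4)/(g - 3)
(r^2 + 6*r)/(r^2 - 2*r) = (r + 6)/(r - 2)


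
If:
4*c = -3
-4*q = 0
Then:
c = -3/4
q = 0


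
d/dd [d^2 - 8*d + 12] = 2*d - 8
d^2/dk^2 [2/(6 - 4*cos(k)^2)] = 4*(4*sin(k)^4 - 8*sin(k)^2 + 1)/(cos(2*k) - 2)^3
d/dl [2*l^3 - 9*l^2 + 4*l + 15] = 6*l^2 - 18*l + 4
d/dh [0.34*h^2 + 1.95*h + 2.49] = 0.68*h + 1.95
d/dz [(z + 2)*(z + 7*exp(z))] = z + (z + 2)*(7*exp(z) + 1) + 7*exp(z)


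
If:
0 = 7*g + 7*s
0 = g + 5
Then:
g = -5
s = 5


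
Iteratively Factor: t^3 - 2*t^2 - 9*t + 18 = (t - 3)*(t^2 + t - 6) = (t - 3)*(t - 2)*(t + 3)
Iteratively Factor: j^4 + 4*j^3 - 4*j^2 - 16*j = (j + 4)*(j^3 - 4*j) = (j - 2)*(j + 4)*(j^2 + 2*j) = j*(j - 2)*(j + 4)*(j + 2)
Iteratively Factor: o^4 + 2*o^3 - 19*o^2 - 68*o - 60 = (o - 5)*(o^3 + 7*o^2 + 16*o + 12) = (o - 5)*(o + 2)*(o^2 + 5*o + 6) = (o - 5)*(o + 2)^2*(o + 3)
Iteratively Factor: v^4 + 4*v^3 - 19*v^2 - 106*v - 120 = (v + 3)*(v^3 + v^2 - 22*v - 40) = (v + 3)*(v + 4)*(v^2 - 3*v - 10) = (v - 5)*(v + 3)*(v + 4)*(v + 2)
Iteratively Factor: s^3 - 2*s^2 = (s)*(s^2 - 2*s) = s*(s - 2)*(s)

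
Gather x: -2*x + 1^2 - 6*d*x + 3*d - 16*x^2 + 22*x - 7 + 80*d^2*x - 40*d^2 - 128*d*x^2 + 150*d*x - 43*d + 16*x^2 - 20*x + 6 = -40*d^2 - 128*d*x^2 - 40*d + x*(80*d^2 + 144*d)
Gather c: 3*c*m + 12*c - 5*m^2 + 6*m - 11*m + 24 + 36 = c*(3*m + 12) - 5*m^2 - 5*m + 60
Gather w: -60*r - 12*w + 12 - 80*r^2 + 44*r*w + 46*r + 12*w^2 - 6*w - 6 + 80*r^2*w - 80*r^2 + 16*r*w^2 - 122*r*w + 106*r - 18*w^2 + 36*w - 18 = -160*r^2 + 92*r + w^2*(16*r - 6) + w*(80*r^2 - 78*r + 18) - 12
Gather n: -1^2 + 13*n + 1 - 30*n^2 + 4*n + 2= -30*n^2 + 17*n + 2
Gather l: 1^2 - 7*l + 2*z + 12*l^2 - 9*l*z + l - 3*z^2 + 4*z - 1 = 12*l^2 + l*(-9*z - 6) - 3*z^2 + 6*z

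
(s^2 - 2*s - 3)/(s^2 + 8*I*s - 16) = (s^2 - 2*s - 3)/(s^2 + 8*I*s - 16)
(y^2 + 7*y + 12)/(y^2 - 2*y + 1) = (y^2 + 7*y + 12)/(y^2 - 2*y + 1)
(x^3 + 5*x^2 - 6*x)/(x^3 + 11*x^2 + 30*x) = (x - 1)/(x + 5)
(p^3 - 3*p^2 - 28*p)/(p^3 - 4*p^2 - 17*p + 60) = p*(p - 7)/(p^2 - 8*p + 15)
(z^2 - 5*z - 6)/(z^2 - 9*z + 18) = (z + 1)/(z - 3)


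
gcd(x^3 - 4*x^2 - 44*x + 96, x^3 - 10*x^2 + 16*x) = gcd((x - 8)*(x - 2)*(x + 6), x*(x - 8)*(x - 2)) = x^2 - 10*x + 16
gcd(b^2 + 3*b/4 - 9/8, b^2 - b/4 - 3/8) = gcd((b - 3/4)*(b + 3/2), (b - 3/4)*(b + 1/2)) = b - 3/4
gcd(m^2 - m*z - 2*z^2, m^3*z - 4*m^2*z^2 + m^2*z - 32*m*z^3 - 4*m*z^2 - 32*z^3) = 1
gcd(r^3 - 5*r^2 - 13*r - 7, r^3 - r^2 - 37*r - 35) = r^2 - 6*r - 7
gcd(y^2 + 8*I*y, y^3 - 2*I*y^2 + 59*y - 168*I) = y + 8*I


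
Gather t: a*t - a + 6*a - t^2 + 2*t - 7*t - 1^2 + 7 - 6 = 5*a - t^2 + t*(a - 5)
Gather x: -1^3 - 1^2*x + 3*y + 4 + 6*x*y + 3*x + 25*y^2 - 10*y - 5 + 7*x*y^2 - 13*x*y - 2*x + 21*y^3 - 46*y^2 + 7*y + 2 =x*(7*y^2 - 7*y) + 21*y^3 - 21*y^2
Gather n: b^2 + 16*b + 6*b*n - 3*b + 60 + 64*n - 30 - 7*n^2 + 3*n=b^2 + 13*b - 7*n^2 + n*(6*b + 67) + 30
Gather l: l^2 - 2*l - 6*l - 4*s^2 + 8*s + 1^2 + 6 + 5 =l^2 - 8*l - 4*s^2 + 8*s + 12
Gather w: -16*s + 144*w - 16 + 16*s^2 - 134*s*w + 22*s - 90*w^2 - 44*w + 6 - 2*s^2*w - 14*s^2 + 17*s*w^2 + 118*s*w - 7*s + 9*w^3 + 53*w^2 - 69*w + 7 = 2*s^2 - s + 9*w^3 + w^2*(17*s - 37) + w*(-2*s^2 - 16*s + 31) - 3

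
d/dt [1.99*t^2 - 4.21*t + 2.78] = 3.98*t - 4.21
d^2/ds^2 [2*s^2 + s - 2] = 4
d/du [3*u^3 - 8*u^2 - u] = 9*u^2 - 16*u - 1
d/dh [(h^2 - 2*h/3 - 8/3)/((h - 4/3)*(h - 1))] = (-15*h^2 + 72*h - 64)/(9*h^4 - 42*h^3 + 73*h^2 - 56*h + 16)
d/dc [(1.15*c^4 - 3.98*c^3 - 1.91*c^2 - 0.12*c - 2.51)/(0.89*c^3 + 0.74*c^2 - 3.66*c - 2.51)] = (1.0235*c^6 + 1.702*c^5 - 13.8723*c^4 + 17.8012*c^3 + 43.7505*c^2 + 13.303*c - 8.8854)/(0.7921*c^6 + 1.3172*c^5 - 5.9672*c^4 - 9.8846*c^3 + 9.6808*c^2 + 18.3732*c + 6.3001)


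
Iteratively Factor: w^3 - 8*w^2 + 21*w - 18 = (w - 3)*(w^2 - 5*w + 6) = (w - 3)^2*(w - 2)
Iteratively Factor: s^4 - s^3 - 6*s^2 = (s)*(s^3 - s^2 - 6*s) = s^2*(s^2 - s - 6) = s^2*(s + 2)*(s - 3)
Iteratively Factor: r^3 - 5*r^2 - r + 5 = (r - 5)*(r^2 - 1) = (r - 5)*(r + 1)*(r - 1)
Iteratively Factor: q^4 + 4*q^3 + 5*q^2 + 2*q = (q + 1)*(q^3 + 3*q^2 + 2*q) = (q + 1)*(q + 2)*(q^2 + q) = (q + 1)^2*(q + 2)*(q)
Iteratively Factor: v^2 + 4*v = (v + 4)*(v)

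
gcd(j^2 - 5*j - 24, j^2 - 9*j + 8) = j - 8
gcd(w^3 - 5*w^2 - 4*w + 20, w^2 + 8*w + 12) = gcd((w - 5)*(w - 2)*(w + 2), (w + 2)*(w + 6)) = w + 2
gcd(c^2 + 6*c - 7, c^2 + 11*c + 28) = c + 7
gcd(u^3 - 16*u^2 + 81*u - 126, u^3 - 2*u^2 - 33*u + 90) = u - 3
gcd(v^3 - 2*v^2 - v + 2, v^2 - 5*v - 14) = 1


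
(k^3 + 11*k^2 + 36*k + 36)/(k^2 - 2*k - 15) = (k^2 + 8*k + 12)/(k - 5)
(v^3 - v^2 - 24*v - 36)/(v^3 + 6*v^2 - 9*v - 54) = (v^2 - 4*v - 12)/(v^2 + 3*v - 18)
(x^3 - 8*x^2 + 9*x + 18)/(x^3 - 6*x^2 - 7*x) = (x^2 - 9*x + 18)/(x*(x - 7))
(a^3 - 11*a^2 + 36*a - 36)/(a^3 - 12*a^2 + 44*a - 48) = (a - 3)/(a - 4)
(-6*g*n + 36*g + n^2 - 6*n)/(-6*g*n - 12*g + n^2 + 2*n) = (n - 6)/(n + 2)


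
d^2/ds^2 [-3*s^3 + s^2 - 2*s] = 2 - 18*s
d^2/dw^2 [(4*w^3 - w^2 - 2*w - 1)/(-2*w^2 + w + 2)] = 10*(-2*w^3 - 6*w + 1)/(8*w^6 - 12*w^5 - 18*w^4 + 23*w^3 + 18*w^2 - 12*w - 8)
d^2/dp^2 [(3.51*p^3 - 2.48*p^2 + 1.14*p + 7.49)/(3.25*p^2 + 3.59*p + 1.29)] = (-5.6843418860808e-14*p^5 + 1.13686837721616e-13*p^4 + 142.996412*p^3 + 634.594116*p^2 + 530.706696*p + 111.447244)/(34.328125*p^6 + 113.758125*p^5 + 166.53585*p^4 + 136.574729*p^3 + 66.101922*p^2 + 17.922357*p + 2.146689)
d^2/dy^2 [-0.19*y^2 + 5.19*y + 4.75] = -0.380000000000000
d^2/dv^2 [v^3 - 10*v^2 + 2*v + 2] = 6*v - 20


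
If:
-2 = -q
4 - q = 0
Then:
No Solution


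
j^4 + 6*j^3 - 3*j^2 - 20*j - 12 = (j - 2)*(j + 1)^2*(j + 6)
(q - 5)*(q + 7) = q^2 + 2*q - 35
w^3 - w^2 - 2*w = w*(w - 2)*(w + 1)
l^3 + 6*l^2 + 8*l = l*(l + 2)*(l + 4)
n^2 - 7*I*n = n*(n - 7*I)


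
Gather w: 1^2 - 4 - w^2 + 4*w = -w^2 + 4*w - 3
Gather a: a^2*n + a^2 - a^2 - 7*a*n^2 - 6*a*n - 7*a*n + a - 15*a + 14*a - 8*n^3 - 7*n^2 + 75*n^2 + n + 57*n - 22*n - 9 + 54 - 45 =a^2*n + a*(-7*n^2 - 13*n) - 8*n^3 + 68*n^2 + 36*n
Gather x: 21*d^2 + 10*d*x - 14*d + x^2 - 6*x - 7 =21*d^2 - 14*d + x^2 + x*(10*d - 6) - 7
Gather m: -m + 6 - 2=4 - m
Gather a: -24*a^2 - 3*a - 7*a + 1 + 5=-24*a^2 - 10*a + 6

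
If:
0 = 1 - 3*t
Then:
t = 1/3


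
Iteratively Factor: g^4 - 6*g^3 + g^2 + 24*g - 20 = (g - 2)*(g^3 - 4*g^2 - 7*g + 10) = (g - 2)*(g - 1)*(g^2 - 3*g - 10) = (g - 5)*(g - 2)*(g - 1)*(g + 2)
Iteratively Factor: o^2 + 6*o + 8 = (o + 4)*(o + 2)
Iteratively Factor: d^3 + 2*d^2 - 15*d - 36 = (d + 3)*(d^2 - d - 12) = (d - 4)*(d + 3)*(d + 3)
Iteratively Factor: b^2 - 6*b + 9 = (b - 3)*(b - 3)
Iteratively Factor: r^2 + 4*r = (r + 4)*(r)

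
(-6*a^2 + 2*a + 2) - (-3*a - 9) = -6*a^2 + 5*a + 11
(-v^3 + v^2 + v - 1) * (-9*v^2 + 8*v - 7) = 9*v^5 - 17*v^4 + 6*v^3 + 10*v^2 - 15*v + 7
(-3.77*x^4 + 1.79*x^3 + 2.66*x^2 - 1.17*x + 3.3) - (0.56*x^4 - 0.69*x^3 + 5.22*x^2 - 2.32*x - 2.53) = -4.33*x^4 + 2.48*x^3 - 2.56*x^2 + 1.15*x + 5.83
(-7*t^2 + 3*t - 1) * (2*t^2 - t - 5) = -14*t^4 + 13*t^3 + 30*t^2 - 14*t + 5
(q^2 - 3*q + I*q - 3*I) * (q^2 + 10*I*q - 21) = q^4 - 3*q^3 + 11*I*q^3 - 31*q^2 - 33*I*q^2 + 93*q - 21*I*q + 63*I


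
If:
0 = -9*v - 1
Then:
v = -1/9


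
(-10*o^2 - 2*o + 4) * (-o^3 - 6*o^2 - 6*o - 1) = 10*o^5 + 62*o^4 + 68*o^3 - 2*o^2 - 22*o - 4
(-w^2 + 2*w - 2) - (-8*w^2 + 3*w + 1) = 7*w^2 - w - 3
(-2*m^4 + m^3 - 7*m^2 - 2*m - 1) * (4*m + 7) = -8*m^5 - 10*m^4 - 21*m^3 - 57*m^2 - 18*m - 7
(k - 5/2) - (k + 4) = -13/2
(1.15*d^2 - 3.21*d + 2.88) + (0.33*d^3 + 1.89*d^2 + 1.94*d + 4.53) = 0.33*d^3 + 3.04*d^2 - 1.27*d + 7.41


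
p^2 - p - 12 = (p - 4)*(p + 3)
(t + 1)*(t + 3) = t^2 + 4*t + 3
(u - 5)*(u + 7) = u^2 + 2*u - 35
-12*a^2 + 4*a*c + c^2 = (-2*a + c)*(6*a + c)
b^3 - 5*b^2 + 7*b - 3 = (b - 3)*(b - 1)^2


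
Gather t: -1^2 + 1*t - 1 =t - 2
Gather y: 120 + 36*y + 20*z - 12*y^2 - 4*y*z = -12*y^2 + y*(36 - 4*z) + 20*z + 120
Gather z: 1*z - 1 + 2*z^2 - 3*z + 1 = 2*z^2 - 2*z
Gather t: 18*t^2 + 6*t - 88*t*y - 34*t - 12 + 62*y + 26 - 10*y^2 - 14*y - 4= 18*t^2 + t*(-88*y - 28) - 10*y^2 + 48*y + 10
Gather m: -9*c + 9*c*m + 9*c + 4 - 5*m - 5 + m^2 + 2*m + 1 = m^2 + m*(9*c - 3)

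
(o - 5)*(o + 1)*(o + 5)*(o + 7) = o^4 + 8*o^3 - 18*o^2 - 200*o - 175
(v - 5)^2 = v^2 - 10*v + 25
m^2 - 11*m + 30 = (m - 6)*(m - 5)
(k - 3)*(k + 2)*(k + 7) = k^3 + 6*k^2 - 13*k - 42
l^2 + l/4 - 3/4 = (l - 3/4)*(l + 1)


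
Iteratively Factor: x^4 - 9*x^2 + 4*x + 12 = (x + 3)*(x^3 - 3*x^2 + 4) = (x - 2)*(x + 3)*(x^2 - x - 2) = (x - 2)*(x + 1)*(x + 3)*(x - 2)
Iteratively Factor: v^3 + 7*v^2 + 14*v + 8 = (v + 4)*(v^2 + 3*v + 2) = (v + 1)*(v + 4)*(v + 2)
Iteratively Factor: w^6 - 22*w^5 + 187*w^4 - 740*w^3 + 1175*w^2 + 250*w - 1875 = (w - 5)*(w^5 - 17*w^4 + 102*w^3 - 230*w^2 + 25*w + 375) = (w - 5)^2*(w^4 - 12*w^3 + 42*w^2 - 20*w - 75) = (w - 5)^2*(w + 1)*(w^3 - 13*w^2 + 55*w - 75) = (w - 5)^3*(w + 1)*(w^2 - 8*w + 15) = (w - 5)^3*(w - 3)*(w + 1)*(w - 5)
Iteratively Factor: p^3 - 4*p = (p)*(p^2 - 4) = p*(p - 2)*(p + 2)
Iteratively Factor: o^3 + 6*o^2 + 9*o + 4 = (o + 1)*(o^2 + 5*o + 4) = (o + 1)*(o + 4)*(o + 1)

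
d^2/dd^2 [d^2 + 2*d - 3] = 2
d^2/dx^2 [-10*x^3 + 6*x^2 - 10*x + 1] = 12 - 60*x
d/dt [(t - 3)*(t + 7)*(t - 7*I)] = 3*t^2 + t*(8 - 14*I) - 21 - 28*I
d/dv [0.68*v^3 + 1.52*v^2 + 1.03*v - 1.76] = 2.04*v^2 + 3.04*v + 1.03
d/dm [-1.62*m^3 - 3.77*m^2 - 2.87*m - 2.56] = -4.86*m^2 - 7.54*m - 2.87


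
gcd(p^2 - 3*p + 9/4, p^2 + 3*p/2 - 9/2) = p - 3/2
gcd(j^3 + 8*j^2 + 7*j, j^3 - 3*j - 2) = j + 1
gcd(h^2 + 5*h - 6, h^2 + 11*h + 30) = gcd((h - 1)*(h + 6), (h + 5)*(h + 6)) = h + 6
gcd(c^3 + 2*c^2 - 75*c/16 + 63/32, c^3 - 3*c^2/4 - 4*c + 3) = c - 3/4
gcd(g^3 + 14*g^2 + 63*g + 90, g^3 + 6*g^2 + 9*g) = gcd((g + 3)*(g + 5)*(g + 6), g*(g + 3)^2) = g + 3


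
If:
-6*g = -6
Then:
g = 1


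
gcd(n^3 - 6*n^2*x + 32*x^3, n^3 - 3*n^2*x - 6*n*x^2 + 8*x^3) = -n^2 + 2*n*x + 8*x^2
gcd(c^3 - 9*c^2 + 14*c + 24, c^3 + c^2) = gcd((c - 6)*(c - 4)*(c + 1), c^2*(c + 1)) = c + 1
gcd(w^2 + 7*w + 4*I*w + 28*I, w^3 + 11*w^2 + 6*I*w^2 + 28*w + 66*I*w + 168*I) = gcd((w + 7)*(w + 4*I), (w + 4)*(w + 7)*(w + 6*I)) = w + 7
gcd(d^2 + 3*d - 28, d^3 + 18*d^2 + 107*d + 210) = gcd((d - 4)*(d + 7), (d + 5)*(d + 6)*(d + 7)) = d + 7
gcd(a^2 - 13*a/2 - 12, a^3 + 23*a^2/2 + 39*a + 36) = a + 3/2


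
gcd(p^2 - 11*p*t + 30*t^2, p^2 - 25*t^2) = p - 5*t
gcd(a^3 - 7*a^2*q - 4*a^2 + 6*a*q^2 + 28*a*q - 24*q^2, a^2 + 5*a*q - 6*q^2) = -a + q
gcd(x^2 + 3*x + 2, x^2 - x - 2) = x + 1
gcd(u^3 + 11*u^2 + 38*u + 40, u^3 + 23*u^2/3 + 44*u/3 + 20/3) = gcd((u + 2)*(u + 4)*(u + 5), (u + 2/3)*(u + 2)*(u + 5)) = u^2 + 7*u + 10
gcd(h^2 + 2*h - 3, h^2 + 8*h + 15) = h + 3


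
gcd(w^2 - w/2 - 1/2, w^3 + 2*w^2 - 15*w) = 1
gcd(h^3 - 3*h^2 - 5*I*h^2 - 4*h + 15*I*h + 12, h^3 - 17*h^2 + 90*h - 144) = h - 3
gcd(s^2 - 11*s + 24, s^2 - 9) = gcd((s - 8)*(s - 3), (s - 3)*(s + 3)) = s - 3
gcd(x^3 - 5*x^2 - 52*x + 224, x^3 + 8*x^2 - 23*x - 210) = x + 7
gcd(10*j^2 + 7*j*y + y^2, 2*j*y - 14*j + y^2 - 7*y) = 2*j + y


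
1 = 1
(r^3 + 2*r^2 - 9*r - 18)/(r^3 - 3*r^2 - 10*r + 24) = (r^2 - r - 6)/(r^2 - 6*r + 8)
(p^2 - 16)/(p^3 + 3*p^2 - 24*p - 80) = (p - 4)/(p^2 - p - 20)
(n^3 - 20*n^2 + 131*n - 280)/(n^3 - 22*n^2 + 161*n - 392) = (n - 5)/(n - 7)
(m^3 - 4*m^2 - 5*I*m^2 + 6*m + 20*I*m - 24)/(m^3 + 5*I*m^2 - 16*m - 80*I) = (m^2 - 5*I*m + 6)/(m^2 + m*(4 + 5*I) + 20*I)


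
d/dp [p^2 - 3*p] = 2*p - 3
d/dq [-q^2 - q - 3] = -2*q - 1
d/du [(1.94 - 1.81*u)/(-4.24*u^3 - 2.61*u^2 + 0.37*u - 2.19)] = (-15.3488*u^3 + 19.9527*u^2 + 10.1268*u + 3.2461)/(17.9776*u^6 + 22.1328*u^5 + 3.6745*u^4 + 16.6398*u^3 + 11.5687*u^2 - 1.6206*u + 4.7961)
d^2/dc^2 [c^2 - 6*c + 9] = 2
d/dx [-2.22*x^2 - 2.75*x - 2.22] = -4.44*x - 2.75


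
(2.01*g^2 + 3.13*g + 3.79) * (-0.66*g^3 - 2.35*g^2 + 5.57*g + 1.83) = -1.3266*g^5 - 6.7893*g^4 + 1.3388*g^3 + 12.2059*g^2 + 26.8382*g + 6.9357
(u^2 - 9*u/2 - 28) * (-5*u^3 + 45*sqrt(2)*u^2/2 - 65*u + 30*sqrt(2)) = -5*u^5 + 45*u^4/2 + 45*sqrt(2)*u^4/2 - 405*sqrt(2)*u^3/4 + 75*u^3 - 600*sqrt(2)*u^2 + 585*u^2/2 - 135*sqrt(2)*u + 1820*u - 840*sqrt(2)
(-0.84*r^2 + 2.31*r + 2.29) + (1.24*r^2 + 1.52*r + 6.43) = 0.4*r^2 + 3.83*r + 8.72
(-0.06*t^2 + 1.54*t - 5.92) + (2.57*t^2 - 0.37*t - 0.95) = 2.51*t^2 + 1.17*t - 6.87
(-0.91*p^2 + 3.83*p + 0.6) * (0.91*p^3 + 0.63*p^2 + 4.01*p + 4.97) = -0.8281*p^5 + 2.912*p^4 - 0.6902*p^3 + 11.2136*p^2 + 21.4411*p + 2.982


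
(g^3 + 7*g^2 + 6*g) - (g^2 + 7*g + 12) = g^3 + 6*g^2 - g - 12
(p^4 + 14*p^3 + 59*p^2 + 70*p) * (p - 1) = p^5 + 13*p^4 + 45*p^3 + 11*p^2 - 70*p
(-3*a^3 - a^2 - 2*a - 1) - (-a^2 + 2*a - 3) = -3*a^3 - 4*a + 2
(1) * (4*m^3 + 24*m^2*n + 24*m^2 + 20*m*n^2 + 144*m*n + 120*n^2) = 4*m^3 + 24*m^2*n + 24*m^2 + 20*m*n^2 + 144*m*n + 120*n^2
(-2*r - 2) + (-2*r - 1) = -4*r - 3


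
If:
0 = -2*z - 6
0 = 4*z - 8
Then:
No Solution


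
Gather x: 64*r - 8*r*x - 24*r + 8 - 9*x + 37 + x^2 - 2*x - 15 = 40*r + x^2 + x*(-8*r - 11) + 30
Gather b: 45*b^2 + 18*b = 45*b^2 + 18*b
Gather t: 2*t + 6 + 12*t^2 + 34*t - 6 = 12*t^2 + 36*t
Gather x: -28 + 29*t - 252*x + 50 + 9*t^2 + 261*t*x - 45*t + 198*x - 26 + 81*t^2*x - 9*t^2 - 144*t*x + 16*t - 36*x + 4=x*(81*t^2 + 117*t - 90)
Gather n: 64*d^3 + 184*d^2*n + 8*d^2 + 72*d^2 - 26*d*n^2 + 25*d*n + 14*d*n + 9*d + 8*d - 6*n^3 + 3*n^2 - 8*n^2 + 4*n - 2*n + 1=64*d^3 + 80*d^2 + 17*d - 6*n^3 + n^2*(-26*d - 5) + n*(184*d^2 + 39*d + 2) + 1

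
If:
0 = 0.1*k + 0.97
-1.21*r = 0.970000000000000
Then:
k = -9.70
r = -0.80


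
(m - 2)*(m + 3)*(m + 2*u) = m^3 + 2*m^2*u + m^2 + 2*m*u - 6*m - 12*u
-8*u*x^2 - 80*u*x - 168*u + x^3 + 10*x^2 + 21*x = (-8*u + x)*(x + 3)*(x + 7)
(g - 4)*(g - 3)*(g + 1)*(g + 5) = g^4 - g^3 - 25*g^2 + 37*g + 60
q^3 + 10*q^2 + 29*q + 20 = (q + 1)*(q + 4)*(q + 5)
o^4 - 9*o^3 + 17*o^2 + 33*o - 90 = (o - 5)*(o - 3)^2*(o + 2)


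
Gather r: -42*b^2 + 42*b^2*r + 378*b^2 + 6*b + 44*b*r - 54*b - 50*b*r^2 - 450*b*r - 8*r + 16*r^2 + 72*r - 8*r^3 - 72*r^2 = 336*b^2 - 48*b - 8*r^3 + r^2*(-50*b - 56) + r*(42*b^2 - 406*b + 64)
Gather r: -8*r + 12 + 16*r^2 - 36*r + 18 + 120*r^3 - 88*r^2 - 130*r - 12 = 120*r^3 - 72*r^2 - 174*r + 18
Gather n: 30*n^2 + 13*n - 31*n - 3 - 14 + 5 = 30*n^2 - 18*n - 12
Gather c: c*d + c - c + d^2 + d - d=c*d + d^2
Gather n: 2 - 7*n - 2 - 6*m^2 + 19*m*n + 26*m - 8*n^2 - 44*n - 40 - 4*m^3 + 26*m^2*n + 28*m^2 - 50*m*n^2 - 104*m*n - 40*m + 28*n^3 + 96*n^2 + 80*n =-4*m^3 + 22*m^2 - 14*m + 28*n^3 + n^2*(88 - 50*m) + n*(26*m^2 - 85*m + 29) - 40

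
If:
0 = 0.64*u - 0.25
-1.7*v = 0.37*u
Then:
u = 0.39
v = -0.09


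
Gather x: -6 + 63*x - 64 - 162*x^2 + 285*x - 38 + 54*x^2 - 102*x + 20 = -108*x^2 + 246*x - 88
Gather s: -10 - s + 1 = -s - 9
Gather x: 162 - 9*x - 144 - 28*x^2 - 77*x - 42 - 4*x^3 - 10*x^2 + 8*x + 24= -4*x^3 - 38*x^2 - 78*x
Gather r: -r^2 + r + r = -r^2 + 2*r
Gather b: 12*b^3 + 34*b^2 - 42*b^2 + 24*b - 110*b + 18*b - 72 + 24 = 12*b^3 - 8*b^2 - 68*b - 48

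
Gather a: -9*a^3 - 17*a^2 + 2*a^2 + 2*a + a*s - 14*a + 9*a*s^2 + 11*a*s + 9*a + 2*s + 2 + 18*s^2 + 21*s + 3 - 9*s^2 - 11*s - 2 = -9*a^3 - 15*a^2 + a*(9*s^2 + 12*s - 3) + 9*s^2 + 12*s + 3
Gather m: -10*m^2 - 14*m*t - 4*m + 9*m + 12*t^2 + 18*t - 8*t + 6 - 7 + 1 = -10*m^2 + m*(5 - 14*t) + 12*t^2 + 10*t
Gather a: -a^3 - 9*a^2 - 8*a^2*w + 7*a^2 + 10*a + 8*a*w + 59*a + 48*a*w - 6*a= -a^3 + a^2*(-8*w - 2) + a*(56*w + 63)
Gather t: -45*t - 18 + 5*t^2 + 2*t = 5*t^2 - 43*t - 18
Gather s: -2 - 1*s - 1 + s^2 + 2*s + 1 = s^2 + s - 2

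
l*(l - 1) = l^2 - l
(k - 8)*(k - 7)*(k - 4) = k^3 - 19*k^2 + 116*k - 224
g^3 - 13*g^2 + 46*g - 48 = (g - 8)*(g - 3)*(g - 2)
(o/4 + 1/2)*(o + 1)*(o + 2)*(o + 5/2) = o^4/4 + 15*o^3/8 + 41*o^2/8 + 6*o + 5/2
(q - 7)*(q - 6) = q^2 - 13*q + 42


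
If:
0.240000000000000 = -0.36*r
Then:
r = -0.67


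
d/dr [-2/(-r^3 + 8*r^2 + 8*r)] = 2*(-3*r^2 + 16*r + 8)/(r^2*(-r^2 + 8*r + 8)^2)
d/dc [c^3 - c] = 3*c^2 - 1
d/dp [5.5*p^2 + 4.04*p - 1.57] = 11.0*p + 4.04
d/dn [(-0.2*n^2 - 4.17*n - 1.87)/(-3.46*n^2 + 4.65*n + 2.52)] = (-15.3582*n^2 - 13.9484*n - 1.8129)/(11.9716*n^4 - 32.178*n^3 + 4.1841*n^2 + 23.436*n + 6.3504)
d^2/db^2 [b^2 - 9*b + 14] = 2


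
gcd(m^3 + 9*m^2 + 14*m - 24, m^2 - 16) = m + 4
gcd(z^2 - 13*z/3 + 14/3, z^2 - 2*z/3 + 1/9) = 1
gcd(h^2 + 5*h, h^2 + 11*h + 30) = h + 5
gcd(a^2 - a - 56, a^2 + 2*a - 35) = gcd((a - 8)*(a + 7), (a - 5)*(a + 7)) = a + 7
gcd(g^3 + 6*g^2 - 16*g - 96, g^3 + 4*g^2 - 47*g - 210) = g + 6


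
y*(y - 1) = y^2 - y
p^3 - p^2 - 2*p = p*(p - 2)*(p + 1)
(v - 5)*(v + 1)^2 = v^3 - 3*v^2 - 9*v - 5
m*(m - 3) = m^2 - 3*m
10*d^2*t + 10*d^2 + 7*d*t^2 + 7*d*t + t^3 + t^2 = (2*d + t)*(5*d + t)*(t + 1)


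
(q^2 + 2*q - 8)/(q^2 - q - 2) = (q + 4)/(q + 1)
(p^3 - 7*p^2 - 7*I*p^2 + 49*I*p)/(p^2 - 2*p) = (p^2 - 7*p - 7*I*p + 49*I)/(p - 2)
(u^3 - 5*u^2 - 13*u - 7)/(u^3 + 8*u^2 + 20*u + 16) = (u^3 - 5*u^2 - 13*u - 7)/(u^3 + 8*u^2 + 20*u + 16)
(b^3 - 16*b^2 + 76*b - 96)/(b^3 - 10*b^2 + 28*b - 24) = (b - 8)/(b - 2)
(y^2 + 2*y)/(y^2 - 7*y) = (y + 2)/(y - 7)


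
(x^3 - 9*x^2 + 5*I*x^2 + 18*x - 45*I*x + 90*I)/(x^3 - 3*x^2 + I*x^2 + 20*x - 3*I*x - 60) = (x - 6)/(x - 4*I)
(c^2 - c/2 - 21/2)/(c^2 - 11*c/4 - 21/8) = 4*(c + 3)/(4*c + 3)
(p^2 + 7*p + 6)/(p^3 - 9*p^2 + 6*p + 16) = (p + 6)/(p^2 - 10*p + 16)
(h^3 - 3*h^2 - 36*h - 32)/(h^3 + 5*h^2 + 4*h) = (h - 8)/h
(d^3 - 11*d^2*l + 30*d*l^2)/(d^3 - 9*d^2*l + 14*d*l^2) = (d^2 - 11*d*l + 30*l^2)/(d^2 - 9*d*l + 14*l^2)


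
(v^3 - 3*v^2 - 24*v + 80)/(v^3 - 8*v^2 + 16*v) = (v + 5)/v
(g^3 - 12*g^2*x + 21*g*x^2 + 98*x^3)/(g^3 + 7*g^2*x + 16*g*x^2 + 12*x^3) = (g^2 - 14*g*x + 49*x^2)/(g^2 + 5*g*x + 6*x^2)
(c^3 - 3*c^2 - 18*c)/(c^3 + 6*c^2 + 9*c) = (c - 6)/(c + 3)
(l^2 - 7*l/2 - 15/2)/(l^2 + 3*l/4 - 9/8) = 4*(l - 5)/(4*l - 3)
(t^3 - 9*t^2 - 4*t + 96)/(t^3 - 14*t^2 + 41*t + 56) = (t^2 - t - 12)/(t^2 - 6*t - 7)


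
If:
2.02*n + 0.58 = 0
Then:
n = -0.29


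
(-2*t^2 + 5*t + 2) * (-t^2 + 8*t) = 2*t^4 - 21*t^3 + 38*t^2 + 16*t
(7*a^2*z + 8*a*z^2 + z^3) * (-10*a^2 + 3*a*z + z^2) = -70*a^4*z - 59*a^3*z^2 + 21*a^2*z^3 + 11*a*z^4 + z^5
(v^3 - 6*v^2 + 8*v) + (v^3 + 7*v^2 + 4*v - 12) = 2*v^3 + v^2 + 12*v - 12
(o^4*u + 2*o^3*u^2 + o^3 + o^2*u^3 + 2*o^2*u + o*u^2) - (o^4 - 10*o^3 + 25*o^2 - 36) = o^4*u - o^4 + 2*o^3*u^2 + 11*o^3 + o^2*u^3 + 2*o^2*u - 25*o^2 + o*u^2 + 36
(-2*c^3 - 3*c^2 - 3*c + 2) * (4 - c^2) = 2*c^5 + 3*c^4 - 5*c^3 - 14*c^2 - 12*c + 8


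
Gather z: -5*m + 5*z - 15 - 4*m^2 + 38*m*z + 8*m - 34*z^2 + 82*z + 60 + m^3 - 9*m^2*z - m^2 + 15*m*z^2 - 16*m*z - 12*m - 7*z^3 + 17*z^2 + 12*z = m^3 - 5*m^2 - 9*m - 7*z^3 + z^2*(15*m - 17) + z*(-9*m^2 + 22*m + 99) + 45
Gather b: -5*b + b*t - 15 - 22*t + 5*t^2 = b*(t - 5) + 5*t^2 - 22*t - 15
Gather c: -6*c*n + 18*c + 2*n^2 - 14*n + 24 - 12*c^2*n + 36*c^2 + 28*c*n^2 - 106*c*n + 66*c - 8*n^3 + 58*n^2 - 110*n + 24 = c^2*(36 - 12*n) + c*(28*n^2 - 112*n + 84) - 8*n^3 + 60*n^2 - 124*n + 48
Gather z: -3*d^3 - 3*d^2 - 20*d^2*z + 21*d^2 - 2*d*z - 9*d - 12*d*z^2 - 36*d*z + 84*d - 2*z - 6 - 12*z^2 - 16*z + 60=-3*d^3 + 18*d^2 + 75*d + z^2*(-12*d - 12) + z*(-20*d^2 - 38*d - 18) + 54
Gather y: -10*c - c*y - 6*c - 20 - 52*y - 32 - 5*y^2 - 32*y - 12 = -16*c - 5*y^2 + y*(-c - 84) - 64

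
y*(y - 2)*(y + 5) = y^3 + 3*y^2 - 10*y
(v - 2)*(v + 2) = v^2 - 4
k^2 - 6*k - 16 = (k - 8)*(k + 2)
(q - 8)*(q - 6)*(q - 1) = q^3 - 15*q^2 + 62*q - 48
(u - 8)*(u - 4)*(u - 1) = u^3 - 13*u^2 + 44*u - 32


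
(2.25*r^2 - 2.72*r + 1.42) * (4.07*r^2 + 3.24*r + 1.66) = 9.1575*r^4 - 3.7804*r^3 + 0.701599999999999*r^2 + 0.0856000000000003*r + 2.3572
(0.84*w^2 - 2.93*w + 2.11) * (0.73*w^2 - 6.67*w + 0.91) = 0.6132*w^4 - 7.7417*w^3 + 21.8478*w^2 - 16.74*w + 1.9201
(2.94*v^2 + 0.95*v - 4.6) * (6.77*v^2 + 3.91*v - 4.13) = 19.9038*v^4 + 17.9269*v^3 - 39.5697*v^2 - 21.9095*v + 18.998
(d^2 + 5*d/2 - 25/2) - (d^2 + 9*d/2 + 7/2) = -2*d - 16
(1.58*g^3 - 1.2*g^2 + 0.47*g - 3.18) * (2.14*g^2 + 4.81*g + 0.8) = 3.3812*g^5 + 5.0318*g^4 - 3.5022*g^3 - 5.5045*g^2 - 14.9198*g - 2.544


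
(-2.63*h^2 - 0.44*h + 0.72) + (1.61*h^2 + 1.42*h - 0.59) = -1.02*h^2 + 0.98*h + 0.13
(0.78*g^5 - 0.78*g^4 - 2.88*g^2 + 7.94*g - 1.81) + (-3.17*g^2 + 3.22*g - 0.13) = 0.78*g^5 - 0.78*g^4 - 6.05*g^2 + 11.16*g - 1.94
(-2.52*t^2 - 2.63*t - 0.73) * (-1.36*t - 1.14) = 3.4272*t^3 + 6.4496*t^2 + 3.991*t + 0.8322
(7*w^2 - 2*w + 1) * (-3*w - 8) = -21*w^3 - 50*w^2 + 13*w - 8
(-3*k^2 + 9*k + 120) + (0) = -3*k^2 + 9*k + 120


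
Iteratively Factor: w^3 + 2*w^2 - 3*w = (w + 3)*(w^2 - w) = (w - 1)*(w + 3)*(w)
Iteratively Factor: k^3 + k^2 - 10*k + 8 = (k - 2)*(k^2 + 3*k - 4) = (k - 2)*(k - 1)*(k + 4)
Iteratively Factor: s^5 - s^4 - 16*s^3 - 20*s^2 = (s)*(s^4 - s^3 - 16*s^2 - 20*s) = s*(s + 2)*(s^3 - 3*s^2 - 10*s) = s*(s - 5)*(s + 2)*(s^2 + 2*s) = s*(s - 5)*(s + 2)^2*(s)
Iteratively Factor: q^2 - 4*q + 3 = (q - 3)*(q - 1)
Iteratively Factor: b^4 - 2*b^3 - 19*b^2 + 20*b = (b - 1)*(b^3 - b^2 - 20*b) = (b - 5)*(b - 1)*(b^2 + 4*b) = (b - 5)*(b - 1)*(b + 4)*(b)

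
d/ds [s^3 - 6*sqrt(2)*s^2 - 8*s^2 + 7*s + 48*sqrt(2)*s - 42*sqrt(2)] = 3*s^2 - 12*sqrt(2)*s - 16*s + 7 + 48*sqrt(2)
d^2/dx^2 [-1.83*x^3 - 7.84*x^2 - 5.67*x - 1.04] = -10.98*x - 15.68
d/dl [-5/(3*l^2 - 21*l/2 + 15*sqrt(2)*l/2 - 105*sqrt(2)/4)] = 40*(4*l - 7 + 5*sqrt(2))/(3*(4*l^2 - 14*l + 10*sqrt(2)*l - 35*sqrt(2))^2)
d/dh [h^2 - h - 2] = 2*h - 1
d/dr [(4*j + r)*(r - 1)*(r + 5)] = 8*j*r + 16*j + 3*r^2 + 8*r - 5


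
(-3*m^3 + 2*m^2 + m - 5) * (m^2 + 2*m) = -3*m^5 - 4*m^4 + 5*m^3 - 3*m^2 - 10*m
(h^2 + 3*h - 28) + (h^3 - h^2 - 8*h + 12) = h^3 - 5*h - 16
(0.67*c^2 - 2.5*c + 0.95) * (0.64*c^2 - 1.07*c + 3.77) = 0.4288*c^4 - 2.3169*c^3 + 5.8089*c^2 - 10.4415*c + 3.5815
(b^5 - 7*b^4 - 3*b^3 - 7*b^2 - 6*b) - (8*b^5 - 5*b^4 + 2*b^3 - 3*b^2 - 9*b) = -7*b^5 - 2*b^4 - 5*b^3 - 4*b^2 + 3*b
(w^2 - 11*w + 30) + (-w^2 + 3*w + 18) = 48 - 8*w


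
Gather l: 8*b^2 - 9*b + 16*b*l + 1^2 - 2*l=8*b^2 - 9*b + l*(16*b - 2) + 1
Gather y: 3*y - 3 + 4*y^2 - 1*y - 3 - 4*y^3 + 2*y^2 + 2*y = -4*y^3 + 6*y^2 + 4*y - 6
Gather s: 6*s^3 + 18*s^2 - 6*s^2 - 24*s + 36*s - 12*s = 6*s^3 + 12*s^2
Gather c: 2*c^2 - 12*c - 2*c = 2*c^2 - 14*c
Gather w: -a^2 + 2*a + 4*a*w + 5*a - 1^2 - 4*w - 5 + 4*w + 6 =-a^2 + 4*a*w + 7*a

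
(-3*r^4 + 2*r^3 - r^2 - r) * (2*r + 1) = -6*r^5 + r^4 - 3*r^2 - r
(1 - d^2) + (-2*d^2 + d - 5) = -3*d^2 + d - 4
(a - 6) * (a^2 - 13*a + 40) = a^3 - 19*a^2 + 118*a - 240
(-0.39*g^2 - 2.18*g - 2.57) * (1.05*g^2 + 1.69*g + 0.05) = -0.4095*g^4 - 2.9481*g^3 - 6.4022*g^2 - 4.4523*g - 0.1285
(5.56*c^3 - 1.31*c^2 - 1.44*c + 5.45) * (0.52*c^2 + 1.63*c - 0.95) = 2.8912*c^5 + 8.3816*c^4 - 8.1661*c^3 + 1.7313*c^2 + 10.2515*c - 5.1775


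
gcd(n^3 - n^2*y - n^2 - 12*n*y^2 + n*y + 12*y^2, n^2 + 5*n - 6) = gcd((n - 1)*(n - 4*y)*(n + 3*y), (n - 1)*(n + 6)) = n - 1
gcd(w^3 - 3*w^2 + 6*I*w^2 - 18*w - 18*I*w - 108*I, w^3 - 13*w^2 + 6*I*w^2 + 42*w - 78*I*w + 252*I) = w^2 + w*(-6 + 6*I) - 36*I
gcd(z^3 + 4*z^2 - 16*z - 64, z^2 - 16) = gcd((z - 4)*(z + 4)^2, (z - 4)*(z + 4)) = z^2 - 16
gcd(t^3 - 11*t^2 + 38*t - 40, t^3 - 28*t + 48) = t^2 - 6*t + 8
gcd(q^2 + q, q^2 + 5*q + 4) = q + 1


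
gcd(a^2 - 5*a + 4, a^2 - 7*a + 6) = a - 1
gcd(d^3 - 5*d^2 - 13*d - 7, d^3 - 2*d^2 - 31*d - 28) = d^2 - 6*d - 7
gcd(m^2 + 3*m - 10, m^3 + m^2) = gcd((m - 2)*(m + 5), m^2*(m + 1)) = 1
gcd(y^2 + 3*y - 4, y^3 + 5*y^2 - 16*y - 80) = y + 4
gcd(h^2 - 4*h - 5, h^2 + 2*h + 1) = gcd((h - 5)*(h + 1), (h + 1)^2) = h + 1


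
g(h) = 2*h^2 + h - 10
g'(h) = 4*h + 1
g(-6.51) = 68.25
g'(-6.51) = -25.04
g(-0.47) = -10.03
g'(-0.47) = -0.88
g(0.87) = -7.62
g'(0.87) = 4.48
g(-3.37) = 9.34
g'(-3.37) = -12.48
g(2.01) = 0.09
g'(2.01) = 9.04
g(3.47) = 17.55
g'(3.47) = 14.88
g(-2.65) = 1.40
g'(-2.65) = -9.60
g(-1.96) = -4.28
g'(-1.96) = -6.84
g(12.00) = 290.00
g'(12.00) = 49.00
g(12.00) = 290.00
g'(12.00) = 49.00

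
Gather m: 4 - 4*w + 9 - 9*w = 13 - 13*w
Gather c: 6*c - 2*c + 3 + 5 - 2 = 4*c + 6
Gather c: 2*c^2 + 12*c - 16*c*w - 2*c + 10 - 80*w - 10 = 2*c^2 + c*(10 - 16*w) - 80*w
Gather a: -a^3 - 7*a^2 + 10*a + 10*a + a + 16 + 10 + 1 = -a^3 - 7*a^2 + 21*a + 27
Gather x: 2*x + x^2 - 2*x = x^2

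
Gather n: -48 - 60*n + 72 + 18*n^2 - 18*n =18*n^2 - 78*n + 24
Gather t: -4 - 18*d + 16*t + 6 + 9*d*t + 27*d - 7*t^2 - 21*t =9*d - 7*t^2 + t*(9*d - 5) + 2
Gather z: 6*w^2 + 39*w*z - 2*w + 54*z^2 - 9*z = 6*w^2 - 2*w + 54*z^2 + z*(39*w - 9)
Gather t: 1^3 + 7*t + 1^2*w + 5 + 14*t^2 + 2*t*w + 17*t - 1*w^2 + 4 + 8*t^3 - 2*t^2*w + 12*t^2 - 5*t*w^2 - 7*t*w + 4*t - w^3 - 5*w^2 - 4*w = 8*t^3 + t^2*(26 - 2*w) + t*(-5*w^2 - 5*w + 28) - w^3 - 6*w^2 - 3*w + 10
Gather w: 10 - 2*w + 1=11 - 2*w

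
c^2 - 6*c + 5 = (c - 5)*(c - 1)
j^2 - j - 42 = (j - 7)*(j + 6)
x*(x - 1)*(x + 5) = x^3 + 4*x^2 - 5*x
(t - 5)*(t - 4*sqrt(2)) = t^2 - 4*sqrt(2)*t - 5*t + 20*sqrt(2)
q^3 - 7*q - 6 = (q - 3)*(q + 1)*(q + 2)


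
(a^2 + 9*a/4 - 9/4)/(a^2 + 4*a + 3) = (a - 3/4)/(a + 1)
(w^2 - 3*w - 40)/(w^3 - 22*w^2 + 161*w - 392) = (w + 5)/(w^2 - 14*w + 49)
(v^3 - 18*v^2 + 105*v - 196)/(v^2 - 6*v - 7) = (v^2 - 11*v + 28)/(v + 1)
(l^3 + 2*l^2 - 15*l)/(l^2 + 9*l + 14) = l*(l^2 + 2*l - 15)/(l^2 + 9*l + 14)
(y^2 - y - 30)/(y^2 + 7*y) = (y^2 - y - 30)/(y*(y + 7))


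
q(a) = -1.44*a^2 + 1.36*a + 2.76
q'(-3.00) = 10.00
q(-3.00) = -14.28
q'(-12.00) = 35.92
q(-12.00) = -220.92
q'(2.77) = -6.62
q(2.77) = -4.52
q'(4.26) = -10.91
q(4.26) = -17.58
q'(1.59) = -3.22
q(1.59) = 1.28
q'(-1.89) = 6.80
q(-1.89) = -4.95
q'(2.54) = -5.96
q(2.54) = -3.08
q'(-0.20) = 1.94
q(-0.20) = 2.43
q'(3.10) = -7.57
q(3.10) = -6.86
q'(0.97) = -1.43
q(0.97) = 2.72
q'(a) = 1.36 - 2.88*a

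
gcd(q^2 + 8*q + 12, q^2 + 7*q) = 1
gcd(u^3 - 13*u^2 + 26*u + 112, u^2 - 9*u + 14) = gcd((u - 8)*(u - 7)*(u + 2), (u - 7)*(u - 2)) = u - 7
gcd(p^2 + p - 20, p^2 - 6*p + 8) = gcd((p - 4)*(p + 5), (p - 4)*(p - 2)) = p - 4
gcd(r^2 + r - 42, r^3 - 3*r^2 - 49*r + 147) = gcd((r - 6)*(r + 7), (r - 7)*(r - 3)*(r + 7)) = r + 7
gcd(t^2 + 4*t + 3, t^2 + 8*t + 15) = t + 3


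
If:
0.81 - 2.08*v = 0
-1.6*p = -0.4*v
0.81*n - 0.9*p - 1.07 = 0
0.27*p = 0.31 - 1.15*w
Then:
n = 1.43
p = 0.10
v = 0.39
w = 0.25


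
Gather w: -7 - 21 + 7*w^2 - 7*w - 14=7*w^2 - 7*w - 42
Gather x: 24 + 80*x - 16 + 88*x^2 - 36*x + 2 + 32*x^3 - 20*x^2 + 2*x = 32*x^3 + 68*x^2 + 46*x + 10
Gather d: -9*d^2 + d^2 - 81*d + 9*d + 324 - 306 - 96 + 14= -8*d^2 - 72*d - 64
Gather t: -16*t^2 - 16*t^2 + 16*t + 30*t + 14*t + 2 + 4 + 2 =-32*t^2 + 60*t + 8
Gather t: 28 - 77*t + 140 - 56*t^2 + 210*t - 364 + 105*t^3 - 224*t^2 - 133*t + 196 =105*t^3 - 280*t^2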